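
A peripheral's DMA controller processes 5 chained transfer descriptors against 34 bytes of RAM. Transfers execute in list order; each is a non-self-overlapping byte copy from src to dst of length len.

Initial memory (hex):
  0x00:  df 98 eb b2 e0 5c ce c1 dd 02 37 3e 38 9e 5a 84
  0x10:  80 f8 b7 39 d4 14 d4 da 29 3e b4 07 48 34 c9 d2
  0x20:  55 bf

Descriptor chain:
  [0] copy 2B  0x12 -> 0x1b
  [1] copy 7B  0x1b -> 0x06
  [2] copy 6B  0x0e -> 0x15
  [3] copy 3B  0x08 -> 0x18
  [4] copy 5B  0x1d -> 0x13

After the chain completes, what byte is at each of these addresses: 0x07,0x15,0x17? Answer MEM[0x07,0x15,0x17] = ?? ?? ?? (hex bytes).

MEM[0x07,0x15,0x17] = 39 d2 bf

D0: mem[0x1b..0x1c] <- [b7 39]
D1: mem[0x06..0x0c] <- [b7 39 34 c9 d2 55 bf]
D2: mem[0x15..0x1a] <- [5a 84 80 f8 b7 39]
D3: mem[0x18..0x1a] <- [34 c9 d2]
D4: mem[0x13..0x17] <- [34 c9 d2 55 bf]
query mem[0x07]=0x39, mem[0x15]=0xd2, mem[0x17]=0xbf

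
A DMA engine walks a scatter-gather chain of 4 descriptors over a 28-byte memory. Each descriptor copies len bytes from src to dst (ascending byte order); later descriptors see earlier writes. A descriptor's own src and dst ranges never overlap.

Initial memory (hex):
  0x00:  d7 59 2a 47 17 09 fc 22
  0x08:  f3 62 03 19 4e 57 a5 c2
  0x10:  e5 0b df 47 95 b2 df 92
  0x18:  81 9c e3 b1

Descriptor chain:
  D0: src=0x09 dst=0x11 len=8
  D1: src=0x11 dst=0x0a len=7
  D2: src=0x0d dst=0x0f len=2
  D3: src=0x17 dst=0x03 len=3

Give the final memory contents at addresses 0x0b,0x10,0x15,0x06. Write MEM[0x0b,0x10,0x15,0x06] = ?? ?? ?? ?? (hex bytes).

#0 dst[0x11+8] := {0x62,0x03,0x19,0x4e,0x57,0xa5,0xc2,0xe5}
#1 dst[0x0a+7] := {0x62,0x03,0x19,0x4e,0x57,0xa5,0xc2}
#2 dst[0x0f+2] := {0x4e,0x57}
#3 dst[0x03+3] := {0xc2,0xe5,0x9c}
query mem[0x0b]=0x03, mem[0x10]=0x57, mem[0x15]=0x57, mem[0x06]=0xfc

MEM[0x0b,0x10,0x15,0x06] = 03 57 57 fc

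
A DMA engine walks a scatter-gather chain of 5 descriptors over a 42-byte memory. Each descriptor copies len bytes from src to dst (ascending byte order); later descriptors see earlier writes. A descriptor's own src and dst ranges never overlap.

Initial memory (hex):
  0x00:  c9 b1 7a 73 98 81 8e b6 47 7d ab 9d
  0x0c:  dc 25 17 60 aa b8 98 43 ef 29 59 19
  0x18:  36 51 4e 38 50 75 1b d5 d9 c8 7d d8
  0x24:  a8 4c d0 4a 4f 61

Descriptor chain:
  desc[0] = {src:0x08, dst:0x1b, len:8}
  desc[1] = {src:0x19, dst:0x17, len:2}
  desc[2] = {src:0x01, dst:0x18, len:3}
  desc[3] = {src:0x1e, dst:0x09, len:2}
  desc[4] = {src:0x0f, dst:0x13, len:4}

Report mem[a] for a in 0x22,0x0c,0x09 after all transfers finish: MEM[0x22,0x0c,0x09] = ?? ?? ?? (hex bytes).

MEM[0x22,0x0c,0x09] = 60 dc 9d

D0: mem[0x1b..0x22] <- [47 7d ab 9d dc 25 17 60]
D1: mem[0x17..0x18] <- [51 4e]
D2: mem[0x18..0x1a] <- [b1 7a 73]
D3: mem[0x09..0x0a] <- [9d dc]
D4: mem[0x13..0x16] <- [60 aa b8 98]
query mem[0x22]=0x60, mem[0x0c]=0xdc, mem[0x09]=0x9d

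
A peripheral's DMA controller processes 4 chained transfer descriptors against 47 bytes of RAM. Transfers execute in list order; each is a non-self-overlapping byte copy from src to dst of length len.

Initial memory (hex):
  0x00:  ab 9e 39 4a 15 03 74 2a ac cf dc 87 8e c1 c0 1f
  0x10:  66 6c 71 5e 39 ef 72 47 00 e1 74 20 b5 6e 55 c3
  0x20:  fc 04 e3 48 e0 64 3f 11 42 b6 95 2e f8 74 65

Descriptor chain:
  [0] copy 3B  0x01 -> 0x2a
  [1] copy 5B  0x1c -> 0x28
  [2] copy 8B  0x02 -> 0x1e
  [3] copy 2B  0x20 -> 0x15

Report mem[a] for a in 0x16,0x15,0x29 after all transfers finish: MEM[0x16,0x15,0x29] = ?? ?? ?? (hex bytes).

  after D0: wrote 3B at 0x2a = 9e394a
  after D1: wrote 5B at 0x28 = b56e55c3fc
  after D2: wrote 8B at 0x1e = 394a1503742aaccf
  after D3: wrote 2B at 0x15 = 1503
query mem[0x16]=0x03, mem[0x15]=0x15, mem[0x29]=0x6e

MEM[0x16,0x15,0x29] = 03 15 6e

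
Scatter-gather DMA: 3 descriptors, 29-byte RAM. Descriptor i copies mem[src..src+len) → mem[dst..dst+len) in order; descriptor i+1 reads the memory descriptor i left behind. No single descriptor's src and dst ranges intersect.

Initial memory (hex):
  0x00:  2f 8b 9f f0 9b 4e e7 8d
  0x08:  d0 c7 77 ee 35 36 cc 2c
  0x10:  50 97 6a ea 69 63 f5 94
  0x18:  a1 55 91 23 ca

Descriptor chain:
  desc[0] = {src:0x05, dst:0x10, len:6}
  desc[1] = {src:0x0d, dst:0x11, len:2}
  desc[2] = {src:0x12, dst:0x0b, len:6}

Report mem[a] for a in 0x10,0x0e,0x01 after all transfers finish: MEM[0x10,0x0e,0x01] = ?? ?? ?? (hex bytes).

D0: mem[0x10..0x15] <- [4e e7 8d d0 c7 77]
D1: mem[0x11..0x12] <- [36 cc]
D2: mem[0x0b..0x10] <- [cc d0 c7 77 f5 94]
query mem[0x10]=0x94, mem[0x0e]=0x77, mem[0x01]=0x8b

MEM[0x10,0x0e,0x01] = 94 77 8b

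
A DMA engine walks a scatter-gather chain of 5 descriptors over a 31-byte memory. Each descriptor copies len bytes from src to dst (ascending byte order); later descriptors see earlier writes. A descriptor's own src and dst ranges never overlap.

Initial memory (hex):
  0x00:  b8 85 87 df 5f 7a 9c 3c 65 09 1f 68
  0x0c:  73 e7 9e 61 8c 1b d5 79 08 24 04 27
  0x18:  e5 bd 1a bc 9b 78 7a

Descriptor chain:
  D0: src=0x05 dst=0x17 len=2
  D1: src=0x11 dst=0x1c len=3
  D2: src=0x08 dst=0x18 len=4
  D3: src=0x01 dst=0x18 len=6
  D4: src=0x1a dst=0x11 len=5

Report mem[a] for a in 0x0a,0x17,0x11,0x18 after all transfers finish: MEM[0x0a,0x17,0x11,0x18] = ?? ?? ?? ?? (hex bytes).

[0] 0x05->0x17 len=2 : 7a 9c
[1] 0x11->0x1c len=3 : 1b d5 79
[2] 0x08->0x18 len=4 : 65 09 1f 68
[3] 0x01->0x18 len=6 : 85 87 df 5f 7a 9c
[4] 0x1a->0x11 len=5 : df 5f 7a 9c 79
query mem[0x0a]=0x1f, mem[0x17]=0x7a, mem[0x11]=0xdf, mem[0x18]=0x85

MEM[0x0a,0x17,0x11,0x18] = 1f 7a df 85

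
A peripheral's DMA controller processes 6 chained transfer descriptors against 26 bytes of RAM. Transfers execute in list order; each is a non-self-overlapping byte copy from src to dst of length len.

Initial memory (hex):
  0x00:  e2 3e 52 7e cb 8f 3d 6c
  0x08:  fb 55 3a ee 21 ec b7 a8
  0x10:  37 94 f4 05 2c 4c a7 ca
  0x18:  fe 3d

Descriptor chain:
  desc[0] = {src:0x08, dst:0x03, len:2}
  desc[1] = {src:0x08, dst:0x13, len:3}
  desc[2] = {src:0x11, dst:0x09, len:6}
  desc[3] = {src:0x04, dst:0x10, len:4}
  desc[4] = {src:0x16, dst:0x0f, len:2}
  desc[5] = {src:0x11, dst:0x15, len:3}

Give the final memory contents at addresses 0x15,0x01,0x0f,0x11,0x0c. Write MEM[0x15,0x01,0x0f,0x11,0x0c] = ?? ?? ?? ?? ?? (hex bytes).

D0: mem[0x03..0x04] <- [fb 55]
D1: mem[0x13..0x15] <- [fb 55 3a]
D2: mem[0x09..0x0e] <- [94 f4 fb 55 3a a7]
D3: mem[0x10..0x13] <- [55 8f 3d 6c]
D4: mem[0x0f..0x10] <- [a7 ca]
D5: mem[0x15..0x17] <- [8f 3d 6c]
query mem[0x15]=0x8f, mem[0x01]=0x3e, mem[0x0f]=0xa7, mem[0x11]=0x8f, mem[0x0c]=0x55

MEM[0x15,0x01,0x0f,0x11,0x0c] = 8f 3e a7 8f 55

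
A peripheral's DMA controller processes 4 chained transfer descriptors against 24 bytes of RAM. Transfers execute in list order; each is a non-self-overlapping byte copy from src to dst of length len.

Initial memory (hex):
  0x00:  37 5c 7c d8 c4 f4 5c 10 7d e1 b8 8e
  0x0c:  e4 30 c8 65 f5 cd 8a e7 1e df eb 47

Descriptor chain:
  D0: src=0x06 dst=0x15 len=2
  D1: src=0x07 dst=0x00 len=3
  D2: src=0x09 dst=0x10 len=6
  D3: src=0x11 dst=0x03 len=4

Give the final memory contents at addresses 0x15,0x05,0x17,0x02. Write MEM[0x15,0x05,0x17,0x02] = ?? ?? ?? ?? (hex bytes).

D0: mem[0x15..0x16] <- [5c 10]
D1: mem[0x00..0x02] <- [10 7d e1]
D2: mem[0x10..0x15] <- [e1 b8 8e e4 30 c8]
D3: mem[0x03..0x06] <- [b8 8e e4 30]
query mem[0x15]=0xc8, mem[0x05]=0xe4, mem[0x17]=0x47, mem[0x02]=0xe1

MEM[0x15,0x05,0x17,0x02] = c8 e4 47 e1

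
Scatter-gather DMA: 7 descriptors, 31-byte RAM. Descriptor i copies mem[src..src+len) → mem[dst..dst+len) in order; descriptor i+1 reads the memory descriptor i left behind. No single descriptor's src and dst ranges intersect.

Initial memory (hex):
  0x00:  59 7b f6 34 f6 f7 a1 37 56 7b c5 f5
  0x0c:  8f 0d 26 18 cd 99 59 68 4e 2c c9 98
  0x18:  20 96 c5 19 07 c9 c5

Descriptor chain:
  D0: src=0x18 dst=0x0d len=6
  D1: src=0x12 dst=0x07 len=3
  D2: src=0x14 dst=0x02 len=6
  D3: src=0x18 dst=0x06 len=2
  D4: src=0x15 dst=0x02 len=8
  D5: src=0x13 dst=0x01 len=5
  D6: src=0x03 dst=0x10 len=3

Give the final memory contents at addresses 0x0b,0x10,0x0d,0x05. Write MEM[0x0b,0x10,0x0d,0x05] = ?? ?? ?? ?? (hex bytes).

D0: mem[0x0d..0x12] <- [20 96 c5 19 07 c9]
D1: mem[0x07..0x09] <- [c9 68 4e]
D2: mem[0x02..0x07] <- [4e 2c c9 98 20 96]
D3: mem[0x06..0x07] <- [20 96]
D4: mem[0x02..0x09] <- [2c c9 98 20 96 c5 19 07]
D5: mem[0x01..0x05] <- [68 4e 2c c9 98]
D6: mem[0x10..0x12] <- [2c c9 98]
query mem[0x0b]=0xf5, mem[0x10]=0x2c, mem[0x0d]=0x20, mem[0x05]=0x98

MEM[0x0b,0x10,0x0d,0x05] = f5 2c 20 98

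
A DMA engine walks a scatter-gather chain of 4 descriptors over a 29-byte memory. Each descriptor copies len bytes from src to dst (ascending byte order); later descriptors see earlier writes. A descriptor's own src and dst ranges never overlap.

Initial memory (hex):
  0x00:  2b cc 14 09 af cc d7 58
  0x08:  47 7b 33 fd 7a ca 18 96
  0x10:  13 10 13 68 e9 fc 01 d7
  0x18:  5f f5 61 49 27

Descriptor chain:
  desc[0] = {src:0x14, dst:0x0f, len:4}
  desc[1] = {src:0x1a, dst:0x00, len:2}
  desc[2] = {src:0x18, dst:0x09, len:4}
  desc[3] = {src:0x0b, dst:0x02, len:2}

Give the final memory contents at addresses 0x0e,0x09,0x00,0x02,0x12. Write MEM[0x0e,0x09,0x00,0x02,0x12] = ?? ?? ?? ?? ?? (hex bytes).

#0 dst[0x0f+4] := {0xe9,0xfc,0x01,0xd7}
#1 dst[0x00+2] := {0x61,0x49}
#2 dst[0x09+4] := {0x5f,0xf5,0x61,0x49}
#3 dst[0x02+2] := {0x61,0x49}
query mem[0x0e]=0x18, mem[0x09]=0x5f, mem[0x00]=0x61, mem[0x02]=0x61, mem[0x12]=0xd7

MEM[0x0e,0x09,0x00,0x02,0x12] = 18 5f 61 61 d7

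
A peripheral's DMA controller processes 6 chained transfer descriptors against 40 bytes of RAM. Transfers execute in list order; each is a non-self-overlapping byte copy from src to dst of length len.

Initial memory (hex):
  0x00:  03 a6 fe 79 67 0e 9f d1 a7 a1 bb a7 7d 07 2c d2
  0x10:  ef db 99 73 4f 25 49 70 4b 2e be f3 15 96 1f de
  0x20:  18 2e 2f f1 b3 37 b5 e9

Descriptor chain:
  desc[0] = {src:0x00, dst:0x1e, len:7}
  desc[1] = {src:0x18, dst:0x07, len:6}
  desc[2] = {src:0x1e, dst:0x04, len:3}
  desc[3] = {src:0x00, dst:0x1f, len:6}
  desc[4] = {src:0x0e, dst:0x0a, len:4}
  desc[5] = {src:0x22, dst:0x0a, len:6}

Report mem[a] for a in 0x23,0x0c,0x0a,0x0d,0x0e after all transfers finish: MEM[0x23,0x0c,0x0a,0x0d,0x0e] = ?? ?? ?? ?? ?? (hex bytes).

  after D0: wrote 7B at 0x1e = 03a6fe79670e9f
  after D1: wrote 6B at 0x07 = 4b2ebef31596
  after D2: wrote 3B at 0x04 = 03a6fe
  after D3: wrote 6B at 0x1f = 03a6fe7903a6
  after D4: wrote 4B at 0x0a = 2cd2efdb
  after D5: wrote 6B at 0x0a = 7903a637b5e9
query mem[0x23]=0x03, mem[0x0c]=0xa6, mem[0x0a]=0x79, mem[0x0d]=0x37, mem[0x0e]=0xb5

MEM[0x23,0x0c,0x0a,0x0d,0x0e] = 03 a6 79 37 b5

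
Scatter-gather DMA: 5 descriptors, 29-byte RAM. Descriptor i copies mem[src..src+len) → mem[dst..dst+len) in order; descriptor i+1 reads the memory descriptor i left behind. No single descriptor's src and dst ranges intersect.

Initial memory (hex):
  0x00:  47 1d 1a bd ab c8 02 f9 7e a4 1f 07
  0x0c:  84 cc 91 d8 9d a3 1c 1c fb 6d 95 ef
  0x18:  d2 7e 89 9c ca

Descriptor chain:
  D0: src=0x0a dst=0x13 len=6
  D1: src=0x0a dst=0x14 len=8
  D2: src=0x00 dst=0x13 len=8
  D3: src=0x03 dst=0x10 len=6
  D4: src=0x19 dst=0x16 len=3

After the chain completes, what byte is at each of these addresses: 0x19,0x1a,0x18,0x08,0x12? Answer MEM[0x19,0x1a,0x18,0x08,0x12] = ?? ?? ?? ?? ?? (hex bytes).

MEM[0x19,0x1a,0x18,0x08,0x12] = 02 f9 a3 7e c8

D0: mem[0x13..0x18] <- [1f 07 84 cc 91 d8]
D1: mem[0x14..0x1b] <- [1f 07 84 cc 91 d8 9d a3]
D2: mem[0x13..0x1a] <- [47 1d 1a bd ab c8 02 f9]
D3: mem[0x10..0x15] <- [bd ab c8 02 f9 7e]
D4: mem[0x16..0x18] <- [02 f9 a3]
query mem[0x19]=0x02, mem[0x1a]=0xf9, mem[0x18]=0xa3, mem[0x08]=0x7e, mem[0x12]=0xc8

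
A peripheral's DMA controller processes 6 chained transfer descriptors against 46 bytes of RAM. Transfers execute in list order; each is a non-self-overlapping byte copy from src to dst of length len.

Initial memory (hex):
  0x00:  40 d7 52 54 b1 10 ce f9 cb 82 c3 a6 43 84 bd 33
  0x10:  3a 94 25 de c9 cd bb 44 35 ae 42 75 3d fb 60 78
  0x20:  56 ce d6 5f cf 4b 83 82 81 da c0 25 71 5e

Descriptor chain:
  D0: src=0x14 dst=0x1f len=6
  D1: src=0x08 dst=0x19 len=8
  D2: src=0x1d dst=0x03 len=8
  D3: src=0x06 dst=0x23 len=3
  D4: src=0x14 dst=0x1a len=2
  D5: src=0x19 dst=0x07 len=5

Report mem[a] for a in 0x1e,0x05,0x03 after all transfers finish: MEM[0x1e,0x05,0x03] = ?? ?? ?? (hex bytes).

  after D0: wrote 6B at 0x1f = c9cdbb4435ae
  after D1: wrote 8B at 0x19 = cb82c3a64384bd33
  after D2: wrote 8B at 0x03 = 4384bd33bb4435ae
  after D3: wrote 3B at 0x23 = 33bb44
  after D4: wrote 2B at 0x1a = c9cd
  after D5: wrote 5B at 0x07 = cbc9cda643
query mem[0x1e]=0x84, mem[0x05]=0xbd, mem[0x03]=0x43

MEM[0x1e,0x05,0x03] = 84 bd 43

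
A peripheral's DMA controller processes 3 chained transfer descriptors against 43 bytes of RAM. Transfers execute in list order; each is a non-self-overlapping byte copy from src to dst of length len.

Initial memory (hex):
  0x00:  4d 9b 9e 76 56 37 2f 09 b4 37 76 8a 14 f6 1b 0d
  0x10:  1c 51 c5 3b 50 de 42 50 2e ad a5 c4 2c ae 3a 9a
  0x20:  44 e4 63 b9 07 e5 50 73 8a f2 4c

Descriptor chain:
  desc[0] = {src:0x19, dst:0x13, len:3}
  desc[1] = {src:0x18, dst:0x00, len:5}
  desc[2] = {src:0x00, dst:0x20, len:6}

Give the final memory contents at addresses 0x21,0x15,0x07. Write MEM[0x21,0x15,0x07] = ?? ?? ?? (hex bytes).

MEM[0x21,0x15,0x07] = ad c4 09

  after D0: wrote 3B at 0x13 = ada5c4
  after D1: wrote 5B at 0x00 = 2eada5c42c
  after D2: wrote 6B at 0x20 = 2eada5c42c37
query mem[0x21]=0xad, mem[0x15]=0xc4, mem[0x07]=0x09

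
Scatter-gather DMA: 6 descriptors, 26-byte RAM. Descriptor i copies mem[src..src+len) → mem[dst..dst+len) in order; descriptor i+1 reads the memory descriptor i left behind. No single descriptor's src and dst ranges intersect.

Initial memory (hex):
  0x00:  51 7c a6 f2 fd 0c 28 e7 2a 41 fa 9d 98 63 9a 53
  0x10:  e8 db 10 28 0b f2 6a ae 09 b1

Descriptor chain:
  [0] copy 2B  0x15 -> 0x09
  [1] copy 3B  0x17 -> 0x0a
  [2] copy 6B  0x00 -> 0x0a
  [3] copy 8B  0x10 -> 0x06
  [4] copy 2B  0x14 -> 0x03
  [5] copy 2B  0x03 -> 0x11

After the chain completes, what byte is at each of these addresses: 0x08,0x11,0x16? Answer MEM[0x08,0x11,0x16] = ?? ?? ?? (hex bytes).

MEM[0x08,0x11,0x16] = 10 0b 6a

  after D0: wrote 2B at 0x09 = f26a
  after D1: wrote 3B at 0x0a = ae09b1
  after D2: wrote 6B at 0x0a = 517ca6f2fd0c
  after D3: wrote 8B at 0x06 = e8db10280bf26aae
  after D4: wrote 2B at 0x03 = 0bf2
  after D5: wrote 2B at 0x11 = 0bf2
query mem[0x08]=0x10, mem[0x11]=0x0b, mem[0x16]=0x6a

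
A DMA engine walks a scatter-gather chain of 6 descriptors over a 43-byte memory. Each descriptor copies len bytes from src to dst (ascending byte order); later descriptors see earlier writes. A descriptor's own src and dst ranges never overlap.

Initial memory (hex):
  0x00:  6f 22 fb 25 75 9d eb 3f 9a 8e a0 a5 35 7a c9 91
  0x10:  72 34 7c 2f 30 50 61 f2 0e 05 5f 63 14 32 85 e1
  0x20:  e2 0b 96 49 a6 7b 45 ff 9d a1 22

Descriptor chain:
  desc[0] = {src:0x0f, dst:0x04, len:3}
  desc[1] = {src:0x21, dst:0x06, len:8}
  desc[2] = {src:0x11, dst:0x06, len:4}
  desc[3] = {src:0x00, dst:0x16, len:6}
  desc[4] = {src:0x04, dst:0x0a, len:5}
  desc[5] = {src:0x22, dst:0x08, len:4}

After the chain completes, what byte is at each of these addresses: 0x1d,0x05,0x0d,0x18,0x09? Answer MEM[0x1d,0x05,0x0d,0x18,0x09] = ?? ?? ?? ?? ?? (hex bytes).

D0: mem[0x04..0x06] <- [91 72 34]
D1: mem[0x06..0x0d] <- [0b 96 49 a6 7b 45 ff 9d]
D2: mem[0x06..0x09] <- [34 7c 2f 30]
D3: mem[0x16..0x1b] <- [6f 22 fb 25 91 72]
D4: mem[0x0a..0x0e] <- [91 72 34 7c 2f]
D5: mem[0x08..0x0b] <- [96 49 a6 7b]
query mem[0x1d]=0x32, mem[0x05]=0x72, mem[0x0d]=0x7c, mem[0x18]=0xfb, mem[0x09]=0x49

MEM[0x1d,0x05,0x0d,0x18,0x09] = 32 72 7c fb 49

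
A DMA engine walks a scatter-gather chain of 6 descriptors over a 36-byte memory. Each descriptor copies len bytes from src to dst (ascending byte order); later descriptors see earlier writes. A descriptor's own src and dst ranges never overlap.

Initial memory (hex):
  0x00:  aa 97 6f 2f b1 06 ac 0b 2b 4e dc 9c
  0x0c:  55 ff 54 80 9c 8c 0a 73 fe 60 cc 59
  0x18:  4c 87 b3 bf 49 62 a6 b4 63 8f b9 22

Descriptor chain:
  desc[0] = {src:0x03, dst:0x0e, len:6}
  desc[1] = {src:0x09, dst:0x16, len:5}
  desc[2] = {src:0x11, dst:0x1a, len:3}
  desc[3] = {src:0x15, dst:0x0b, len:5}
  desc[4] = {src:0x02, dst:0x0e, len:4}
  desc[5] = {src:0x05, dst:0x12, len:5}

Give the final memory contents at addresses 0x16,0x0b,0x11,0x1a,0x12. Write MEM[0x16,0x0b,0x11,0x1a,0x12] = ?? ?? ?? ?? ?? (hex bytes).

  after D0: wrote 6B at 0x0e = 2fb106ac0b2b
  after D1: wrote 5B at 0x16 = 4edc9c55ff
  after D2: wrote 3B at 0x1a = ac0b2b
  after D3: wrote 5B at 0x0b = 604edc9c55
  after D4: wrote 4B at 0x0e = 6f2fb106
  after D5: wrote 5B at 0x12 = 06ac0b2b4e
query mem[0x16]=0x4e, mem[0x0b]=0x60, mem[0x11]=0x06, mem[0x1a]=0xac, mem[0x12]=0x06

MEM[0x16,0x0b,0x11,0x1a,0x12] = 4e 60 06 ac 06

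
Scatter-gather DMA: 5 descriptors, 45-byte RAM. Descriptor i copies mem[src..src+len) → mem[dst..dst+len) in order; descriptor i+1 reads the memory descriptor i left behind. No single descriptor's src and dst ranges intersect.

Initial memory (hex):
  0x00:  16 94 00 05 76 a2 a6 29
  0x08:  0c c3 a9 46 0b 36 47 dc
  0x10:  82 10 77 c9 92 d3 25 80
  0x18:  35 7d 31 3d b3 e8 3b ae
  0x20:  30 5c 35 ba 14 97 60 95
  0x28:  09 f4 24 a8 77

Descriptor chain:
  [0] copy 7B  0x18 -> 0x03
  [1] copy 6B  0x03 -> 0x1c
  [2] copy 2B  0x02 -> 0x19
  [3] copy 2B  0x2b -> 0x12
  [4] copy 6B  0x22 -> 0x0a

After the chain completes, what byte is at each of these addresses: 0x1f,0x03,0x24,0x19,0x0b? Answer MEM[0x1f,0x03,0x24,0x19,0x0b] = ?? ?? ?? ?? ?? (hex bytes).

  after D0: wrote 7B at 0x03 = 357d313db3e83b
  after D1: wrote 6B at 0x1c = 357d313db3e8
  after D2: wrote 2B at 0x19 = 0035
  after D3: wrote 2B at 0x12 = a877
  after D4: wrote 6B at 0x0a = 35ba14976095
query mem[0x1f]=0x3d, mem[0x03]=0x35, mem[0x24]=0x14, mem[0x19]=0x00, mem[0x0b]=0xba

MEM[0x1f,0x03,0x24,0x19,0x0b] = 3d 35 14 00 ba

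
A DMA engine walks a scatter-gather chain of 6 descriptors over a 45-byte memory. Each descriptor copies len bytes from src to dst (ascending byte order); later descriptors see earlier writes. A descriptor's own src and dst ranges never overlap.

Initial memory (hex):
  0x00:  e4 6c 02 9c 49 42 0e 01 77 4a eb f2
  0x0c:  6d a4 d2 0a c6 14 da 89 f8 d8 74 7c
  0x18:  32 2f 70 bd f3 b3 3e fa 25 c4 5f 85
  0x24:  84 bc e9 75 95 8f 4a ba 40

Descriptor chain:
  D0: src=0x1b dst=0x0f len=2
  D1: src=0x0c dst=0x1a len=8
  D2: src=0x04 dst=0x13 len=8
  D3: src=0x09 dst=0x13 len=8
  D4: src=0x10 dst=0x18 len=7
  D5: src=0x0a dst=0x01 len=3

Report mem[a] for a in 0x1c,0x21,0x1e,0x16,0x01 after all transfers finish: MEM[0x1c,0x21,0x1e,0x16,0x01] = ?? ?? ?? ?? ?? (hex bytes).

  after D0: wrote 2B at 0x0f = bdf3
  after D1: wrote 8B at 0x1a = 6da4d2bdf314da89
  after D2: wrote 8B at 0x13 = 49420e01774aebf2
  after D3: wrote 8B at 0x13 = 4aebf26da4d2bdf3
  after D4: wrote 7B at 0x18 = f314da4aebf26d
  after D5: wrote 3B at 0x01 = ebf26d
query mem[0x1c]=0xeb, mem[0x21]=0x89, mem[0x1e]=0x6d, mem[0x16]=0x6d, mem[0x01]=0xeb

MEM[0x1c,0x21,0x1e,0x16,0x01] = eb 89 6d 6d eb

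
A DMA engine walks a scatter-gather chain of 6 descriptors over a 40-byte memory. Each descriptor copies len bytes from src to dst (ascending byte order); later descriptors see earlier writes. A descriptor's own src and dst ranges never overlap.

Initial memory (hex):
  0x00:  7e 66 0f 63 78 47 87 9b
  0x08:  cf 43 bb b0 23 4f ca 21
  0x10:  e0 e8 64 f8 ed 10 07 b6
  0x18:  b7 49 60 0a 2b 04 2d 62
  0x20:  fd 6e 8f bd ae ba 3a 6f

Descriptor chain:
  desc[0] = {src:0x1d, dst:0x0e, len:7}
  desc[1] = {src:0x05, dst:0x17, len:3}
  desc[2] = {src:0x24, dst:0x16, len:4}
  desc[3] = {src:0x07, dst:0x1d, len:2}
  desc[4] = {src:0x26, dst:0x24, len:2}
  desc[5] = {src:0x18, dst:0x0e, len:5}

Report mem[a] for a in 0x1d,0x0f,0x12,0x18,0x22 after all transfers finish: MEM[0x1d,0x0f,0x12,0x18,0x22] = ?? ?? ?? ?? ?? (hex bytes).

  after D0: wrote 7B at 0x0e = 042d62fd6e8fbd
  after D1: wrote 3B at 0x17 = 47879b
  after D2: wrote 4B at 0x16 = aeba3a6f
  after D3: wrote 2B at 0x1d = 9bcf
  after D4: wrote 2B at 0x24 = 3a6f
  after D5: wrote 5B at 0x0e = 3a6f600a2b
query mem[0x1d]=0x9b, mem[0x0f]=0x6f, mem[0x12]=0x2b, mem[0x18]=0x3a, mem[0x22]=0x8f

MEM[0x1d,0x0f,0x12,0x18,0x22] = 9b 6f 2b 3a 8f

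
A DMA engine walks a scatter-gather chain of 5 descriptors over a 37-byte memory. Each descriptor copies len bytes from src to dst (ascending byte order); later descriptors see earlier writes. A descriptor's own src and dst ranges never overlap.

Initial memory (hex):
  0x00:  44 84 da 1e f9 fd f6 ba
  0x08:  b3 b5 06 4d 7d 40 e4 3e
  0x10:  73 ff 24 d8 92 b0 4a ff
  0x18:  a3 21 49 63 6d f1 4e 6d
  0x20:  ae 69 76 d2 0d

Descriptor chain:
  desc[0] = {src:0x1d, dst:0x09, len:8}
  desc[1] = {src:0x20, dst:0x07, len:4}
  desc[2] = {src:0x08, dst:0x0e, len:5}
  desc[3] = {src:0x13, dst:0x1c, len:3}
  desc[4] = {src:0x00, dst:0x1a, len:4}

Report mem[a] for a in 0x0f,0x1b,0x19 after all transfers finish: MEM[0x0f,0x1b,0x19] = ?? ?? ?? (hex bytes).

MEM[0x0f,0x1b,0x19] = 76 84 21

  after D0: wrote 8B at 0x09 = f14e6dae6976d20d
  after D1: wrote 4B at 0x07 = ae6976d2
  after D2: wrote 5B at 0x0e = 6976d26dae
  after D3: wrote 3B at 0x1c = d892b0
  after D4: wrote 4B at 0x1a = 4484da1e
query mem[0x0f]=0x76, mem[0x1b]=0x84, mem[0x19]=0x21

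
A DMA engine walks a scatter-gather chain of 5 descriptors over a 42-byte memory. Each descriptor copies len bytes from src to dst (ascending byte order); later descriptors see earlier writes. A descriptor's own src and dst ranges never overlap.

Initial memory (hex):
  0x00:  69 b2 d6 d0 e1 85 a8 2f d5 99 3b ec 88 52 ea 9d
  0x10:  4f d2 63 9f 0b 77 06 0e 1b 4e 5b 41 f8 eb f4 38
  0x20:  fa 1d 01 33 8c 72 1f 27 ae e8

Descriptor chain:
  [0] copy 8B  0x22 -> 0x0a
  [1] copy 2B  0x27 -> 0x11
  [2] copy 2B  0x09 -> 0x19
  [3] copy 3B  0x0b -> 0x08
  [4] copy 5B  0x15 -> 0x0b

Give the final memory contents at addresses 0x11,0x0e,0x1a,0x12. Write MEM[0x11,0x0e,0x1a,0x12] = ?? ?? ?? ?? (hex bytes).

MEM[0x11,0x0e,0x1a,0x12] = 27 1b 01 ae

#0 dst[0x0a+8] := {0x01,0x33,0x8c,0x72,0x1f,0x27,0xae,0xe8}
#1 dst[0x11+2] := {0x27,0xae}
#2 dst[0x19+2] := {0x99,0x01}
#3 dst[0x08+3] := {0x33,0x8c,0x72}
#4 dst[0x0b+5] := {0x77,0x06,0x0e,0x1b,0x99}
query mem[0x11]=0x27, mem[0x0e]=0x1b, mem[0x1a]=0x01, mem[0x12]=0xae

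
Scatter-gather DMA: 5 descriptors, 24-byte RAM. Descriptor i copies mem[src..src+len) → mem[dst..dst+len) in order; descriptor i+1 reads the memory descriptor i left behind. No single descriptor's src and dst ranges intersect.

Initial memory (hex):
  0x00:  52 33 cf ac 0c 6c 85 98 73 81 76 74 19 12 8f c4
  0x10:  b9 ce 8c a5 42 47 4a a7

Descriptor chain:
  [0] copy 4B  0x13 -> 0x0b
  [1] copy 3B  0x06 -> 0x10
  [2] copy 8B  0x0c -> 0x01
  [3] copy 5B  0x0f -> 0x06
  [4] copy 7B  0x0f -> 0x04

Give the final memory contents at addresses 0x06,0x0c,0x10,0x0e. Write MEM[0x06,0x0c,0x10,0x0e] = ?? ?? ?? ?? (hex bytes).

#0 dst[0x0b+4] := {0xa5,0x42,0x47,0x4a}
#1 dst[0x10+3] := {0x85,0x98,0x73}
#2 dst[0x01+8] := {0x42,0x47,0x4a,0xc4,0x85,0x98,0x73,0xa5}
#3 dst[0x06+5] := {0xc4,0x85,0x98,0x73,0xa5}
#4 dst[0x04+7] := {0xc4,0x85,0x98,0x73,0xa5,0x42,0x47}
query mem[0x06]=0x98, mem[0x0c]=0x42, mem[0x10]=0x85, mem[0x0e]=0x4a

MEM[0x06,0x0c,0x10,0x0e] = 98 42 85 4a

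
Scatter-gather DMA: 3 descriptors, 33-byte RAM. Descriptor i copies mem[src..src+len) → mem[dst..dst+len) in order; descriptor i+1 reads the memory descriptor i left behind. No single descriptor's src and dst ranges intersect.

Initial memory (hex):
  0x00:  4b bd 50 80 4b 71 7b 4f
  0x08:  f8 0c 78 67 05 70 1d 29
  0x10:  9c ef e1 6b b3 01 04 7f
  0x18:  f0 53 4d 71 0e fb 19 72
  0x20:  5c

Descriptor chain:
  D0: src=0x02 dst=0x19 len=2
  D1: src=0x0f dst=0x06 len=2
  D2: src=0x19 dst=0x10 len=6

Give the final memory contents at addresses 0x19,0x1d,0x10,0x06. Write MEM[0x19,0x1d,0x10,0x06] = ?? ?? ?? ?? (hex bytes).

D0: mem[0x19..0x1a] <- [50 80]
D1: mem[0x06..0x07] <- [29 9c]
D2: mem[0x10..0x15] <- [50 80 71 0e fb 19]
query mem[0x19]=0x50, mem[0x1d]=0xfb, mem[0x10]=0x50, mem[0x06]=0x29

MEM[0x19,0x1d,0x10,0x06] = 50 fb 50 29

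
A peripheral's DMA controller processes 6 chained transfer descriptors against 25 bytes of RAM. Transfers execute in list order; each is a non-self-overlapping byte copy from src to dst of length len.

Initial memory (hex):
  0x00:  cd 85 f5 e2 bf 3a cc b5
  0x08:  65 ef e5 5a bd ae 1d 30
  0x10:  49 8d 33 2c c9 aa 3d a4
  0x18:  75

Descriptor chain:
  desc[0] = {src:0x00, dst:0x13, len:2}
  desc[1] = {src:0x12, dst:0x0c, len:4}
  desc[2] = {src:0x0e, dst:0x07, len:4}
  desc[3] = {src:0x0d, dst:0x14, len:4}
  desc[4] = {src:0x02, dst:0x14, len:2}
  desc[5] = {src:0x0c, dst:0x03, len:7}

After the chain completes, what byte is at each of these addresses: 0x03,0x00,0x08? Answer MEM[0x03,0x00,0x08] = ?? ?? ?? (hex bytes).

MEM[0x03,0x00,0x08] = 33 cd 8d

  after D0: wrote 2B at 0x13 = cd85
  after D1: wrote 4B at 0x0c = 33cd85aa
  after D2: wrote 4B at 0x07 = 85aa498d
  after D3: wrote 4B at 0x14 = cd85aa49
  after D4: wrote 2B at 0x14 = f5e2
  after D5: wrote 7B at 0x03 = 33cd85aa498d33
query mem[0x03]=0x33, mem[0x00]=0xcd, mem[0x08]=0x8d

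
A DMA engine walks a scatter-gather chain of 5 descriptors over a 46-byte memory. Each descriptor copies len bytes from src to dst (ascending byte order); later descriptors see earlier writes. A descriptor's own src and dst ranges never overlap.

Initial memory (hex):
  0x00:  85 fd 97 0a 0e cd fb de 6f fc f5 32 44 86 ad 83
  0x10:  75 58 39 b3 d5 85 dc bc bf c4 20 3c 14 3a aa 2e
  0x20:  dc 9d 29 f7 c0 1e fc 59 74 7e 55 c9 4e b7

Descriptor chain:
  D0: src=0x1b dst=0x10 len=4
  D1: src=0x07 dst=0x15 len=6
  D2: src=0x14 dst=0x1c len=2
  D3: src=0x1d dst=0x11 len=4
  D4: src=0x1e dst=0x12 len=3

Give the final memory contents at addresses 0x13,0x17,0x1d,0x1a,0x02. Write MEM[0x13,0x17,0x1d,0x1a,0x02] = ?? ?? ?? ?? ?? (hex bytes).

[0] 0x1b->0x10 len=4 : 3c 14 3a aa
[1] 0x07->0x15 len=6 : de 6f fc f5 32 44
[2] 0x14->0x1c len=2 : d5 de
[3] 0x1d->0x11 len=4 : de aa 2e dc
[4] 0x1e->0x12 len=3 : aa 2e dc
query mem[0x13]=0x2e, mem[0x17]=0xfc, mem[0x1d]=0xde, mem[0x1a]=0x44, mem[0x02]=0x97

MEM[0x13,0x17,0x1d,0x1a,0x02] = 2e fc de 44 97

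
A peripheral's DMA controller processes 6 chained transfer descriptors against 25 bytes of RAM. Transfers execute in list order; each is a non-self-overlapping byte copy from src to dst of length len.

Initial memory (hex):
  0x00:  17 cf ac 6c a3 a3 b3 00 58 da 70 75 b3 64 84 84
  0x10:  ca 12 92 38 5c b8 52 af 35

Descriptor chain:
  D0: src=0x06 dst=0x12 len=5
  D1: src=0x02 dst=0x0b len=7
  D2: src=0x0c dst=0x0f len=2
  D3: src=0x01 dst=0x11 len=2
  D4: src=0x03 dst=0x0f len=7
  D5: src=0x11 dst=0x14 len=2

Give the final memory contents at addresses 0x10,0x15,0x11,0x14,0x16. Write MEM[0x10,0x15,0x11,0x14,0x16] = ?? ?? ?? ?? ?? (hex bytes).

D0: mem[0x12..0x16] <- [b3 00 58 da 70]
D1: mem[0x0b..0x11] <- [ac 6c a3 a3 b3 00 58]
D2: mem[0x0f..0x10] <- [6c a3]
D3: mem[0x11..0x12] <- [cf ac]
D4: mem[0x0f..0x15] <- [6c a3 a3 b3 00 58 da]
D5: mem[0x14..0x15] <- [a3 b3]
query mem[0x10]=0xa3, mem[0x15]=0xb3, mem[0x11]=0xa3, mem[0x14]=0xa3, mem[0x16]=0x70

MEM[0x10,0x15,0x11,0x14,0x16] = a3 b3 a3 a3 70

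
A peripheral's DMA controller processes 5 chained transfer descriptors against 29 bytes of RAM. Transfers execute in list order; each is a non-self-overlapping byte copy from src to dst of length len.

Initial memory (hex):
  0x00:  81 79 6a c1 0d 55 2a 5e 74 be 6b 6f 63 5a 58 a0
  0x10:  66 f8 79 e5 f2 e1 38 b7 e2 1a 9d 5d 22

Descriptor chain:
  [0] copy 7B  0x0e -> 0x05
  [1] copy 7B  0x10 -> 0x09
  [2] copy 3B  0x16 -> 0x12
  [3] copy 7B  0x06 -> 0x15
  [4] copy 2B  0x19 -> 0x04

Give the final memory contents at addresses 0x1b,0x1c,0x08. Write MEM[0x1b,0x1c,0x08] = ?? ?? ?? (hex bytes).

#0 dst[0x05+7] := {0x58,0xa0,0x66,0xf8,0x79,0xe5,0xf2}
#1 dst[0x09+7] := {0x66,0xf8,0x79,0xe5,0xf2,0xe1,0x38}
#2 dst[0x12+3] := {0x38,0xb7,0xe2}
#3 dst[0x15+7] := {0xa0,0x66,0xf8,0x66,0xf8,0x79,0xe5}
#4 dst[0x04+2] := {0xf8,0x79}
query mem[0x1b]=0xe5, mem[0x1c]=0x22, mem[0x08]=0xf8

MEM[0x1b,0x1c,0x08] = e5 22 f8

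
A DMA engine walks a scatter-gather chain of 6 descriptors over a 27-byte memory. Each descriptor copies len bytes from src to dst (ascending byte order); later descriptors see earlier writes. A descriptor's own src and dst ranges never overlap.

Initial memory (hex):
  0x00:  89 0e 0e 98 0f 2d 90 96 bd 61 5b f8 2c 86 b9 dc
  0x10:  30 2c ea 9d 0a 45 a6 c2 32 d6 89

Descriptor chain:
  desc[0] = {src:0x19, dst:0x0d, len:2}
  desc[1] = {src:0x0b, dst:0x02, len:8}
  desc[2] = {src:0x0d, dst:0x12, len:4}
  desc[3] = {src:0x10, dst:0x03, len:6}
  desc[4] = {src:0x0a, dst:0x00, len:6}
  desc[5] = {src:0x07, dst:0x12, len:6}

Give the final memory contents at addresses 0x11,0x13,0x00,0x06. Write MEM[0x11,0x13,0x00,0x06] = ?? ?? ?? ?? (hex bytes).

D0: mem[0x0d..0x0e] <- [d6 89]
D1: mem[0x02..0x09] <- [f8 2c d6 89 dc 30 2c ea]
D2: mem[0x12..0x15] <- [d6 89 dc 30]
D3: mem[0x03..0x08] <- [30 2c d6 89 dc 30]
D4: mem[0x00..0x05] <- [5b f8 2c d6 89 dc]
D5: mem[0x12..0x17] <- [dc 30 ea 5b f8 2c]
query mem[0x11]=0x2c, mem[0x13]=0x30, mem[0x00]=0x5b, mem[0x06]=0x89

MEM[0x11,0x13,0x00,0x06] = 2c 30 5b 89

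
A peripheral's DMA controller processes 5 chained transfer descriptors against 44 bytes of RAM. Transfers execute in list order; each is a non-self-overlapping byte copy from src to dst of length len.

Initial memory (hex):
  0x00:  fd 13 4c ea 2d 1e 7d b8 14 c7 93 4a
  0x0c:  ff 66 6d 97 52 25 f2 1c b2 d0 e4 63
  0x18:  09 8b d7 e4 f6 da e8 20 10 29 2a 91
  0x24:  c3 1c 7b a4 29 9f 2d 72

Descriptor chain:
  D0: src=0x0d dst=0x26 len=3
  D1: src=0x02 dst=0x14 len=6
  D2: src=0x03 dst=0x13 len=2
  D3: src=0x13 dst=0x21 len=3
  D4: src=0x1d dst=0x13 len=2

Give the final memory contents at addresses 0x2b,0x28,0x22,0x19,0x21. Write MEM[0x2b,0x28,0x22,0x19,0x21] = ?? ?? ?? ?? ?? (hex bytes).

MEM[0x2b,0x28,0x22,0x19,0x21] = 72 97 2d b8 ea

#0 dst[0x26+3] := {0x66,0x6d,0x97}
#1 dst[0x14+6] := {0x4c,0xea,0x2d,0x1e,0x7d,0xb8}
#2 dst[0x13+2] := {0xea,0x2d}
#3 dst[0x21+3] := {0xea,0x2d,0xea}
#4 dst[0x13+2] := {0xda,0xe8}
query mem[0x2b]=0x72, mem[0x28]=0x97, mem[0x22]=0x2d, mem[0x19]=0xb8, mem[0x21]=0xea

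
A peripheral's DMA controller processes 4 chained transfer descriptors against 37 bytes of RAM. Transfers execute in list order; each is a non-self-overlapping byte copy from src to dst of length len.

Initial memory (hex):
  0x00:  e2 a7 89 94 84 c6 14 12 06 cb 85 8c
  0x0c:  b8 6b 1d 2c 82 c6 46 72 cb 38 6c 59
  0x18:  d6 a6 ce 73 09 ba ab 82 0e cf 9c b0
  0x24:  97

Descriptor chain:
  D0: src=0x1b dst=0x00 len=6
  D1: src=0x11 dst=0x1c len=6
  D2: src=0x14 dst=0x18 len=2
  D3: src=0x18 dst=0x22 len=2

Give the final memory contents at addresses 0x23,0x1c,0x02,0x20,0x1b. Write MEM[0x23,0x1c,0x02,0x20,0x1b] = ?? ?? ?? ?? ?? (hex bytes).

  after D0: wrote 6B at 0x00 = 7309baab820e
  after D1: wrote 6B at 0x1c = c64672cb386c
  after D2: wrote 2B at 0x18 = cb38
  after D3: wrote 2B at 0x22 = cb38
query mem[0x23]=0x38, mem[0x1c]=0xc6, mem[0x02]=0xba, mem[0x20]=0x38, mem[0x1b]=0x73

MEM[0x23,0x1c,0x02,0x20,0x1b] = 38 c6 ba 38 73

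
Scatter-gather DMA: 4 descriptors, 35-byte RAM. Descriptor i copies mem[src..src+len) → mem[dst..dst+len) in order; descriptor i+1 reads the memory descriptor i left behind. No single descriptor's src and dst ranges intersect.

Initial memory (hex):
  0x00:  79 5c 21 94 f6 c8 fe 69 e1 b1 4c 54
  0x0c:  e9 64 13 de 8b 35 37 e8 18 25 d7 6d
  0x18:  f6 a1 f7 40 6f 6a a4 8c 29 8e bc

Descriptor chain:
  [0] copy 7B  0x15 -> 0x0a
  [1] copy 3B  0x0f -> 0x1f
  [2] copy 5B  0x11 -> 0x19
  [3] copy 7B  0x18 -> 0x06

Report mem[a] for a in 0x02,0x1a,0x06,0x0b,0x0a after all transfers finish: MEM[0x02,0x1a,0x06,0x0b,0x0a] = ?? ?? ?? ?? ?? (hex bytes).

  after D0: wrote 7B at 0x0a = 25d76df6a1f740
  after D1: wrote 3B at 0x1f = f74035
  after D2: wrote 5B at 0x19 = 3537e81825
  after D3: wrote 7B at 0x06 = f63537e81825a4
query mem[0x02]=0x21, mem[0x1a]=0x37, mem[0x06]=0xf6, mem[0x0b]=0x25, mem[0x0a]=0x18

MEM[0x02,0x1a,0x06,0x0b,0x0a] = 21 37 f6 25 18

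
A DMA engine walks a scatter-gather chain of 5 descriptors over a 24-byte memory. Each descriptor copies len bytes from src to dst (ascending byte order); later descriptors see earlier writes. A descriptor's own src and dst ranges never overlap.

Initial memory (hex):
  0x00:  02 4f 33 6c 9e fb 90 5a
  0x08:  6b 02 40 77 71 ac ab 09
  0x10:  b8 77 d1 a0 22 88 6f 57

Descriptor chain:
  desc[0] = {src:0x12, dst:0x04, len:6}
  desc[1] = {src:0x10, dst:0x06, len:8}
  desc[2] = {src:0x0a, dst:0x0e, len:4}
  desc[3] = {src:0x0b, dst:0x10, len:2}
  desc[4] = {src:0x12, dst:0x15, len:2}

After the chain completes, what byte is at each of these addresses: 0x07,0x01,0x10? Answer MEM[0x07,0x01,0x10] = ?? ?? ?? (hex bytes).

MEM[0x07,0x01,0x10] = 77 4f 88

#0 dst[0x04+6] := {0xd1,0xa0,0x22,0x88,0x6f,0x57}
#1 dst[0x06+8] := {0xb8,0x77,0xd1,0xa0,0x22,0x88,0x6f,0x57}
#2 dst[0x0e+4] := {0x22,0x88,0x6f,0x57}
#3 dst[0x10+2] := {0x88,0x6f}
#4 dst[0x15+2] := {0xd1,0xa0}
query mem[0x07]=0x77, mem[0x01]=0x4f, mem[0x10]=0x88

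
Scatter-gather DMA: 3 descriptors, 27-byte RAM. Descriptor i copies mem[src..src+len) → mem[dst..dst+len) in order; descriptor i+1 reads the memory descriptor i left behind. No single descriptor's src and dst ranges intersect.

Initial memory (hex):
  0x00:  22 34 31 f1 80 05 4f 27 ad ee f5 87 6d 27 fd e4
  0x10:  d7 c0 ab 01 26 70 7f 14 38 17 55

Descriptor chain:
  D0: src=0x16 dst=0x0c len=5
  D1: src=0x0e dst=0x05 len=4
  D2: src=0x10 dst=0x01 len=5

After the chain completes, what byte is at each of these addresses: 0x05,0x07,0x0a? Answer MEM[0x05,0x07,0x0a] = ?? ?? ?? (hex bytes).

#0 dst[0x0c+5] := {0x7f,0x14,0x38,0x17,0x55}
#1 dst[0x05+4] := {0x38,0x17,0x55,0xc0}
#2 dst[0x01+5] := {0x55,0xc0,0xab,0x01,0x26}
query mem[0x05]=0x26, mem[0x07]=0x55, mem[0x0a]=0xf5

MEM[0x05,0x07,0x0a] = 26 55 f5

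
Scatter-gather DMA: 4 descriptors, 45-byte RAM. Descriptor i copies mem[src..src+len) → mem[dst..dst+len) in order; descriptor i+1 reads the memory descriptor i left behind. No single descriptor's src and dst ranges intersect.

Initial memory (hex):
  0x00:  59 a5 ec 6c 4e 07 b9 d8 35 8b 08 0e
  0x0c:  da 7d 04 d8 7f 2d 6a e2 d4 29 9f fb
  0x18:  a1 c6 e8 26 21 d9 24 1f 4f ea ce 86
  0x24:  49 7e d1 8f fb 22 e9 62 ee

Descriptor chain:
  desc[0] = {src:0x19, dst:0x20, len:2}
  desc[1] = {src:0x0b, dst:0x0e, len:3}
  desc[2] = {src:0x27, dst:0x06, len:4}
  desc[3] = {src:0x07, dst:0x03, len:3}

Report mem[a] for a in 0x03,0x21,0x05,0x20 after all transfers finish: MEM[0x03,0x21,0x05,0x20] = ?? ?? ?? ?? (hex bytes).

MEM[0x03,0x21,0x05,0x20] = fb e8 e9 c6

D0: mem[0x20..0x21] <- [c6 e8]
D1: mem[0x0e..0x10] <- [0e da 7d]
D2: mem[0x06..0x09] <- [8f fb 22 e9]
D3: mem[0x03..0x05] <- [fb 22 e9]
query mem[0x03]=0xfb, mem[0x21]=0xe8, mem[0x05]=0xe9, mem[0x20]=0xc6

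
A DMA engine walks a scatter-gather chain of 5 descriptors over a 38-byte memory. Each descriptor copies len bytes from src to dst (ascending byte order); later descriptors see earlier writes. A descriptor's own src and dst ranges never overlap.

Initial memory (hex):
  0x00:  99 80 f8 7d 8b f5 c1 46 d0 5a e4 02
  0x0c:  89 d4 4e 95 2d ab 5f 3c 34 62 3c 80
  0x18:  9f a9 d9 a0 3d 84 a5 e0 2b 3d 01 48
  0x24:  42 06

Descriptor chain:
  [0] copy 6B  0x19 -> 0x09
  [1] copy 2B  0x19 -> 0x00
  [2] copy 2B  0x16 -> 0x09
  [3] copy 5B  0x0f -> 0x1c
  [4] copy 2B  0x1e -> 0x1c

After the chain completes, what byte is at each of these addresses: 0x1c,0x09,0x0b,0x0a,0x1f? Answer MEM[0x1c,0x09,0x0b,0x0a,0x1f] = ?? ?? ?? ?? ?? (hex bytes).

#0 dst[0x09+6] := {0xa9,0xd9,0xa0,0x3d,0x84,0xa5}
#1 dst[0x00+2] := {0xa9,0xd9}
#2 dst[0x09+2] := {0x3c,0x80}
#3 dst[0x1c+5] := {0x95,0x2d,0xab,0x5f,0x3c}
#4 dst[0x1c+2] := {0xab,0x5f}
query mem[0x1c]=0xab, mem[0x09]=0x3c, mem[0x0b]=0xa0, mem[0x0a]=0x80, mem[0x1f]=0x5f

MEM[0x1c,0x09,0x0b,0x0a,0x1f] = ab 3c a0 80 5f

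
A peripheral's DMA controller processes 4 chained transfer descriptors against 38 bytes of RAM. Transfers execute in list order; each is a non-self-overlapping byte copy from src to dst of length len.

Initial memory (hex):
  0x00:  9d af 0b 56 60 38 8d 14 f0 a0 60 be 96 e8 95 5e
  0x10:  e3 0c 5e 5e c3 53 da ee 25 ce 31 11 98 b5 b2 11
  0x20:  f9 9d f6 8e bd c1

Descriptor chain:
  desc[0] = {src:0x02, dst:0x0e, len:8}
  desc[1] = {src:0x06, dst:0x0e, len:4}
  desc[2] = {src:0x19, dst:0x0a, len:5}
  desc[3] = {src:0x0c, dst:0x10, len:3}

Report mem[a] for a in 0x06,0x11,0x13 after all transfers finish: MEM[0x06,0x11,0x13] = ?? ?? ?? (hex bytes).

  after D0: wrote 8B at 0x0e = 0b5660388d14f0a0
  after D1: wrote 4B at 0x0e = 8d14f0a0
  after D2: wrote 5B at 0x0a = ce311198b5
  after D3: wrote 3B at 0x10 = 1198b5
query mem[0x06]=0x8d, mem[0x11]=0x98, mem[0x13]=0x14

MEM[0x06,0x11,0x13] = 8d 98 14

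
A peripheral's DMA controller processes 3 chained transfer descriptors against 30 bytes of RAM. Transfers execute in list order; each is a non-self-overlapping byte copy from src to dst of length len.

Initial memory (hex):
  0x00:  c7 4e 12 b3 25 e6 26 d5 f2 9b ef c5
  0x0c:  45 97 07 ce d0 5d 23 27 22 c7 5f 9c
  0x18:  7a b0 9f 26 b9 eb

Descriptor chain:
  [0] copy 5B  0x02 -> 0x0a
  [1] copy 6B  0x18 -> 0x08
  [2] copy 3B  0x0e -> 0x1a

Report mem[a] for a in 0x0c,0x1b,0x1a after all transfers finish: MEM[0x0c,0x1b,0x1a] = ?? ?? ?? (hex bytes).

MEM[0x0c,0x1b,0x1a] = b9 ce 26

#0 dst[0x0a+5] := {0x12,0xb3,0x25,0xe6,0x26}
#1 dst[0x08+6] := {0x7a,0xb0,0x9f,0x26,0xb9,0xeb}
#2 dst[0x1a+3] := {0x26,0xce,0xd0}
query mem[0x0c]=0xb9, mem[0x1b]=0xce, mem[0x1a]=0x26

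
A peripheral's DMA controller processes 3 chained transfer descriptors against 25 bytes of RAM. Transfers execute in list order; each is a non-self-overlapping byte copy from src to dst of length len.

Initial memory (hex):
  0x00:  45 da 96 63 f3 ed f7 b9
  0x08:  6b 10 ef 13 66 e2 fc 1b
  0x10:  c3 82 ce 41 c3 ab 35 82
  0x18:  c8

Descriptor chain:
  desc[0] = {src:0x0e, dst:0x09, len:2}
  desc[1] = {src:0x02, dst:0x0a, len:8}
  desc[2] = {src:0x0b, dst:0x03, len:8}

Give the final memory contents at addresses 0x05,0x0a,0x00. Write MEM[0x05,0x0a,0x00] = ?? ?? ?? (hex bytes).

MEM[0x05,0x0a,0x00] = ed ce 45

[0] 0x0e->0x09 len=2 : fc 1b
[1] 0x02->0x0a len=8 : 96 63 f3 ed f7 b9 6b fc
[2] 0x0b->0x03 len=8 : 63 f3 ed f7 b9 6b fc ce
query mem[0x05]=0xed, mem[0x0a]=0xce, mem[0x00]=0x45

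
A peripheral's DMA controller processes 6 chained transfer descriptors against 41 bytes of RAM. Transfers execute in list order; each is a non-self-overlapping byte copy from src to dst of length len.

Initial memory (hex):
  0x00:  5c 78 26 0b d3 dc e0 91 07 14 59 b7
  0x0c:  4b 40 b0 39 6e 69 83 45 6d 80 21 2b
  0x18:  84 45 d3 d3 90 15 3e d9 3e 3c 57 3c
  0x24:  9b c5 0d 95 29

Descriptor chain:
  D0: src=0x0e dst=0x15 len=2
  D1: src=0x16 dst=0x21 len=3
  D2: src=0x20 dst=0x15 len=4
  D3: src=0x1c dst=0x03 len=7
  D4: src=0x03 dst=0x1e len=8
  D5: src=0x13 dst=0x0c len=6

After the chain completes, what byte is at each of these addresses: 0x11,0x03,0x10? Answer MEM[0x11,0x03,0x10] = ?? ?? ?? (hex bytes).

MEM[0x11,0x03,0x10] = 84 90 2b

D0: mem[0x15..0x16] <- [b0 39]
D1: mem[0x21..0x23] <- [39 2b 84]
D2: mem[0x15..0x18] <- [3e 39 2b 84]
D3: mem[0x03..0x09] <- [90 15 3e d9 3e 39 2b]
D4: mem[0x1e..0x25] <- [90 15 3e d9 3e 39 2b 59]
D5: mem[0x0c..0x11] <- [45 6d 3e 39 2b 84]
query mem[0x11]=0x84, mem[0x03]=0x90, mem[0x10]=0x2b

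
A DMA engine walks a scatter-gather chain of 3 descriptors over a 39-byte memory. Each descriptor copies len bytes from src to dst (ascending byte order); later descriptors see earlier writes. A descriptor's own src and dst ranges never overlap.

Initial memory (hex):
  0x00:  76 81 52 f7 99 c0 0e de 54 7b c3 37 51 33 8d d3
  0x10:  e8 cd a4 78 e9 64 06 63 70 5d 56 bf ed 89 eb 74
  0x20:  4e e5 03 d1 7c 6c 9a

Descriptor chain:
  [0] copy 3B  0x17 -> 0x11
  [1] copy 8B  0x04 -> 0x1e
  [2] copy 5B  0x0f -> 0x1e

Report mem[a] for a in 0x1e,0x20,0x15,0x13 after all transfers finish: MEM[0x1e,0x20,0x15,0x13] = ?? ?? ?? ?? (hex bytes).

MEM[0x1e,0x20,0x15,0x13] = d3 63 64 5d

#0 dst[0x11+3] := {0x63,0x70,0x5d}
#1 dst[0x1e+8] := {0x99,0xc0,0x0e,0xde,0x54,0x7b,0xc3,0x37}
#2 dst[0x1e+5] := {0xd3,0xe8,0x63,0x70,0x5d}
query mem[0x1e]=0xd3, mem[0x20]=0x63, mem[0x15]=0x64, mem[0x13]=0x5d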